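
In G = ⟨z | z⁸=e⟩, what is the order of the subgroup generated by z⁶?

|⟨z⁶⟩| equals the order of z⁶. Compute successive powers until reaching e:
  (z⁶)¹ = z⁶, (z⁶)² = z⁴, (z⁶)³ = z², (z⁶)⁴ = e.
The smallest positive k with (z⁶)ᵏ = e is 4, so |⟨z⁶⟩| = 4.

Answer: 4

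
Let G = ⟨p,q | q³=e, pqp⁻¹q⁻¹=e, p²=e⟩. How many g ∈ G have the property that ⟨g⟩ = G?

G is cyclic of order 6. An element generates G iff its order is 6, and a cyclic group of order 6 has exactly φ(6) = 2 such elements.

Answer: 2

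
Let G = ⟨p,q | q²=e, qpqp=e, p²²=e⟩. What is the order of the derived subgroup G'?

G' = [G, G] is generated by all commutators. The generator-pair commutators are: [p, q] = p².
The subgroup they normally generate is {e, p², p⁴, p⁶, p⁸, p¹⁰, p¹², p¹⁴, p¹⁶, p¹⁸, p²⁰}, of order 11.
Check: |G/G'| = 44/11 = 4 is the order of the abelianisation.

Answer: 11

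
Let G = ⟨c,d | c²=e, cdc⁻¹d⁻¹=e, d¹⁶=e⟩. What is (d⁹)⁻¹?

The order of (d⁹) is 16 (smallest k with (d⁹)ᵏ = e), so (d⁹)⁻¹ = (d⁹)¹⁵ = d⁷.
Check: (d⁹) · (d⁷) → (d⁹) · d⁷ = e, giving e as required.

Answer: d⁷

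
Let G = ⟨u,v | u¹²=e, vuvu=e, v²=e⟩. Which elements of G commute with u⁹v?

⟨u⁹v⟩ ⊆ C_G(u⁹v) since powers of u⁹v commute with u⁹v; so |C_G(u⁹v)| ≥ |⟨u⁹v⟩| = 2.
By orbit–stabilizer, |C_G(u⁹v)| = |G| / |conj. class of u⁹v| = 24 / 6 = 4.
The 4 elements commuting with u⁹v are {e, u⁶, u³v, u⁹v}.

Answer: {e, u⁶, u³v, u⁹v}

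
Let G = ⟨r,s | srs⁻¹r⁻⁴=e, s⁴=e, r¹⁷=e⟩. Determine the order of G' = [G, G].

G' = [G, G] is generated by all commutators. The generator-pair commutators are: [r, s] = r¹⁴.
The subgroup they normally generate is {e, r, r², r³, r⁴, r⁵, r⁶, r⁷, r⁸, r⁹, r¹⁰, r¹¹, r¹², r¹³, r¹⁴, r¹⁵, r¹⁶}, of order 17.
Check: |G/G'| = 68/17 = 4 is the order of the abelianisation.

Answer: 17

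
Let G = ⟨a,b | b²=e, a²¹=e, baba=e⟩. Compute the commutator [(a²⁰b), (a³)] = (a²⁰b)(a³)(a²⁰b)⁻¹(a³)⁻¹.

[(a²⁰b), (a³)] = (a²⁰b)·(a³)·(a²⁰b)⁻¹·(a³)⁻¹.
  (a²⁰b) · (a³) = a¹⁷b
  (a¹⁷b) · (a²⁰b) = a¹⁸
  (a¹⁸) · (a¹⁸) = a¹⁵

Answer: a¹⁵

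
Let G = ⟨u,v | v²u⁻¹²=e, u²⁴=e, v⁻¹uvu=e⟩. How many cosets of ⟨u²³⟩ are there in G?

First find ord(u²³) by computing successive powers:
  (u²³)¹ = u²³, (u²³)² = u²², (u²³)³ = u²¹, (u²³)⁴ = u²⁰, (u²³)⁵ = u¹⁹, (u²³)⁶ = u¹⁸, (u²³)⁷ = u¹⁷, (u²³)⁸ = u¹⁶, (u²³)⁹ = u¹⁵, (u²³)¹⁰ = u¹⁴, (u²³)¹¹ = u¹³, (u²³)¹² = u¹², (u²³)¹³ = u¹¹, (u²³)¹⁴ = u¹⁰, (u²³)¹⁵ = u⁹, (u²³)¹⁶ = u⁸, (u²³)¹⁷ = u⁷, (u²³)¹⁸ = u⁶, (u²³)¹⁹ = u⁵, (u²³)²⁰ = u⁴, (u²³)²¹ = u³, (u²³)²² = u², (u²³)²³ = u, (u²³)²⁴ = e.
So |⟨u²³⟩| = ord(u²³) = 24. With |G| = 48, by Lagrange [G : ⟨u²³⟩] = 48/24 = 2.

Answer: 2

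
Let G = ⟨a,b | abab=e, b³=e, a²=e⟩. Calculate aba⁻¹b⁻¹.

[a, b] = a·b·a⁻¹·b⁻¹.
  a · b = ab
  (ab) · a = b²
  (b²) · (b²) = b

Answer: b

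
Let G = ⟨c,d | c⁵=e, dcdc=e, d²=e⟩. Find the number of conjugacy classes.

The conjugacy classes (representative and size) are:
  [e] (size 1), [c] (size 2), [c²] (size 2), [d] (size 5).
Class equation: 1 + 2 + 2 + 5 = 10 = |G|. So G has 4 conjugacy classes.

Answer: 4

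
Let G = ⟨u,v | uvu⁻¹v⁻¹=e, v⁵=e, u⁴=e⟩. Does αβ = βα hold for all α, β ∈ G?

Each pair of generators commutes: u·v = uv = v·u. Since the generators pairwise commute, every element of G commutes with every other, so G is abelian.

Answer: Yes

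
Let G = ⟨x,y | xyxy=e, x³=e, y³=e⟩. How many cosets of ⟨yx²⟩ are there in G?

First find ord(yx²) by computing successive powers:
  (yx²)¹ = yx², (yx²)² = xy², (yx²)³ = e.
So |⟨yx²⟩| = ord(yx²) = 3. With |G| = 12, by Lagrange [G : ⟨yx²⟩] = 12/3 = 4.

Answer: 4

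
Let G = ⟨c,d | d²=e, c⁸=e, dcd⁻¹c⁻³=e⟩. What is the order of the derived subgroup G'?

G' = [G, G] is generated by all commutators. The generator-pair commutators are: [c, d] = c⁶.
The subgroup they normally generate is {e, c², c⁴, c⁶}, of order 4.
Check: |G/G'| = 16/4 = 4 is the order of the abelianisation.

Answer: 4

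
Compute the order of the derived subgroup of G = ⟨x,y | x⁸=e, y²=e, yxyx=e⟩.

G' = [G, G] is generated by all commutators. The generator-pair commutators are: [x, y] = x².
The subgroup they normally generate is {e, x², x⁴, x⁶}, of order 4.
Check: |G/G'| = 16/4 = 4 is the order of the abelianisation.

Answer: 4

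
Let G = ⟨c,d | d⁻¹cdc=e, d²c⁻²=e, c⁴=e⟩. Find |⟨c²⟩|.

|⟨c²⟩| equals the order of c². Compute successive powers until reaching e:
  (c²)¹ = c², (c²)² = e.
The smallest positive k with (c²)ᵏ = e is 2, so |⟨c²⟩| = 2.

Answer: 2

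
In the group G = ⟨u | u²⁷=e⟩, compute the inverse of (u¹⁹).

The order of (u¹⁹) is 27 (smallest k with (u¹⁹)ᵏ = e), so (u¹⁹)⁻¹ = (u¹⁹)²⁶ = u⁸.
Check: (u¹⁹) · (u⁸) → (u¹⁹) · u⁸ = e, giving e as required.

Answer: u⁸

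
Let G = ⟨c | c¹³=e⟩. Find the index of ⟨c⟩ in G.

First find ord(c) by computing successive powers:
  c¹ = c, c² = c², c³ = c³, c⁴ = c⁴, c⁵ = c⁵, c⁶ = c⁶, c⁷ = c⁷, c⁸ = c⁸, c⁹ = c⁹, c¹⁰ = c¹⁰, c¹¹ = c¹¹, c¹² = c¹², c¹³ = e.
So |⟨c⟩| = ord(c) = 13. With |G| = 13, by Lagrange [G : ⟨c⟩] = 13/13 = 1.

Answer: 1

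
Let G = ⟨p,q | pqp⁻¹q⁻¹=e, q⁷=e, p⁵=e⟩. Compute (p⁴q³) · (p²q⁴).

Compute (p⁴q³) · (p²q⁴) by multiplying left to right and reducing via the relations at each step:
  (p⁴q³) · p² = pq³
  (pq³) · q⁴ = p

Answer: p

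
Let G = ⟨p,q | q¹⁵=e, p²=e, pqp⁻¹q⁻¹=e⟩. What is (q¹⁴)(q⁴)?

Compute (q¹⁴) · (q⁴) by multiplying left to right and reducing via the relations at each step:
  (q¹⁴) · q⁴ = q³

Answer: q³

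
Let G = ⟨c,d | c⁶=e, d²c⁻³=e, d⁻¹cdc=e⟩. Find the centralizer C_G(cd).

⟨cd⟩ ⊆ C_G(cd) since powers of cd commute with cd; so |C_G(cd)| ≥ |⟨cd⟩| = 4.
By orbit–stabilizer, |C_G(cd)| = |G| / |conj. class of cd| = 12 / 3 = 4.
The 4 elements commuting with cd are {e, c³, cd, cd⁻¹}.

Answer: {e, c³, cd, cd⁻¹}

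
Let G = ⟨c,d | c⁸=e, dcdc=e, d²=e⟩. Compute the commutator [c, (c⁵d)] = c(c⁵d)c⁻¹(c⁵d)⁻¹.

[c, (c⁵d)] = c·(c⁵d)·c⁻¹·(c⁵d)⁻¹.
  c · (c⁵d) = c⁶d
  (c⁶d) · (c⁷) = c⁷d
  (c⁷d) · (c⁵d) = c²

Answer: c²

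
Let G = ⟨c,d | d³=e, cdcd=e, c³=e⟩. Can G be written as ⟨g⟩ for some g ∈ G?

Every cyclic group is abelian. But c·d = cd while d·c = c²d², so c·d ≠ d·c and G is not abelian. Hence G is not cyclic.

Answer: No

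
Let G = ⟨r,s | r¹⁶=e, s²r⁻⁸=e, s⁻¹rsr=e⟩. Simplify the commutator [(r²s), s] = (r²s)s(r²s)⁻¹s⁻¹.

[(r²s), s] = (r²s)·s·(r²s)⁻¹·s⁻¹.
  (r²s) · s = r¹⁰
  (r¹⁰) · (r²s⁻¹) = r⁴s
  (r⁴s) · (s⁻¹) = r⁴

Answer: r⁴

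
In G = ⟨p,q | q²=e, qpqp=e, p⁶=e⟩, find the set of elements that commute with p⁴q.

⟨p⁴q⟩ ⊆ C_G(p⁴q) since powers of p⁴q commute with p⁴q; so |C_G(p⁴q)| ≥ |⟨p⁴q⟩| = 2.
By orbit–stabilizer, |C_G(p⁴q)| = |G| / |conj. class of p⁴q| = 12 / 3 = 4.
The 4 elements commuting with p⁴q are {e, p³, pq, p⁴q}.

Answer: {e, p³, pq, p⁴q}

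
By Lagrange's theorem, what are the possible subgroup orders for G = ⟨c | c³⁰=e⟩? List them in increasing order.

|G| = 30 = 2 · 3 · 5. By Lagrange's theorem the order of any subgroup divides 30; the divisors of 30 are 1, 2, 3, 5, 6, 10, 15, 30.

Answer: 1, 2, 3, 5, 6, 10, 15, 30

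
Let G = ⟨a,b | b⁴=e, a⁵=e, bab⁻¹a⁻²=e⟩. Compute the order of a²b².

Compute successive powers until reaching e:
  (a²b²)¹ = a²b², (a²b²)² = e.
The smallest positive k with (a²b²)ᵏ = e is 2.

Answer: 2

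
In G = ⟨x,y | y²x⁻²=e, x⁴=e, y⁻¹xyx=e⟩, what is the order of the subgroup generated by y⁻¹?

|⟨y⁻¹⟩| equals the order of y⁻¹. Compute successive powers until reaching e:
  (y⁻¹)¹ = y⁻¹, (y⁻¹)² = x², (y⁻¹)³ = y, (y⁻¹)⁴ = e.
The smallest positive k with (y⁻¹)ᵏ = e is 4, so |⟨y⁻¹⟩| = 4.

Answer: 4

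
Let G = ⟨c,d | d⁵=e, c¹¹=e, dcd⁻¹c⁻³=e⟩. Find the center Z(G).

An element z ∈ Z(G) iff z commutes with every generator.
For example e is central: e·c = c = c·e; e·d = d = d·e.
Whereas c ∉ Z(G) since c·d = cd ≠ c³d = d·c.
Checking each of the 55 elements this way gives Z(G) = {e}, of order 1.

Answer: {e}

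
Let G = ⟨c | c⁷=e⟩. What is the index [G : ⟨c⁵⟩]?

First find ord(c⁵) by computing successive powers:
  (c⁵)¹ = c⁵, (c⁵)² = c³, (c⁵)³ = c, (c⁵)⁴ = c⁶, (c⁵)⁵ = c⁴, (c⁵)⁶ = c², (c⁵)⁷ = e.
So |⟨c⁵⟩| = ord(c⁵) = 7. With |G| = 7, by Lagrange [G : ⟨c⁵⟩] = 7/7 = 1.

Answer: 1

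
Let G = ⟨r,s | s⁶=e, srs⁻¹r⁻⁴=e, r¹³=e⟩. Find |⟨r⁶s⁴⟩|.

|⟨r⁶s⁴⟩| equals the order of r⁶s⁴. Compute successive powers until reaching e:
  (r⁶s⁴)¹ = r⁶s⁴, (r⁶s⁴)² = r⁸s², (r⁶s⁴)³ = e.
The smallest positive k with (r⁶s⁴)ᵏ = e is 3, so |⟨r⁶s⁴⟩| = 3.

Answer: 3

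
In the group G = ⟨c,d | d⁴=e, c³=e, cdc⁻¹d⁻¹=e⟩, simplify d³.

Compute successive powers of d, reducing at each step:
  d²: d · d = d²
  d³: (d²) · d = d³

Answer: d³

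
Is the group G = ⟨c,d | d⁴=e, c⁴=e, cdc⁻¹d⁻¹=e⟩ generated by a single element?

|G| = 16, but the maximum element order in G is 4 < 16. No single element generates all of G, so G is not cyclic.

Answer: No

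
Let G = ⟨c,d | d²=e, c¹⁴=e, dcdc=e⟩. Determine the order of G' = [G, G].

G' = [G, G] is generated by all commutators. The generator-pair commutators are: [c, d] = c².
The subgroup they normally generate is {e, c², c⁴, c⁶, c⁸, c¹⁰, c¹²}, of order 7.
Check: |G/G'| = 28/7 = 4 is the order of the abelianisation.

Answer: 7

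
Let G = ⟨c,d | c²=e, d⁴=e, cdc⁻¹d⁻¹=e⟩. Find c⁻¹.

The order of c is 2 (smallest k with cᵏ = e), so c⁻¹ = c¹ = c.
Check: c · c → c · c = e, giving e as required.

Answer: c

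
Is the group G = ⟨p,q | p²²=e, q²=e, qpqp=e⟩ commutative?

p·q = pq but q·p = p²¹q, so p·q ≠ q·p and G is not abelian.

Answer: No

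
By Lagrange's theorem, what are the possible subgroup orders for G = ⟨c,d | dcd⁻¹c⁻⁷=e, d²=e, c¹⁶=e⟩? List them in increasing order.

|G| = 32 = 2⁵. By Lagrange's theorem the order of any subgroup divides 32; the divisors of 32 are 1, 2, 4, 8, 16, 32.

Answer: 1, 2, 4, 8, 16, 32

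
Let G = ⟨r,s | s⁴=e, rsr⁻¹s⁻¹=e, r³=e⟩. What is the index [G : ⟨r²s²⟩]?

First find ord(r²s²) by computing successive powers:
  (r²s²)¹ = r²s², (r²s²)² = r, (r²s²)³ = s², (r²s²)⁴ = r², (r²s²)⁵ = rs², (r²s²)⁶ = e.
So |⟨r²s²⟩| = ord(r²s²) = 6. With |G| = 12, by Lagrange [G : ⟨r²s²⟩] = 12/6 = 2.

Answer: 2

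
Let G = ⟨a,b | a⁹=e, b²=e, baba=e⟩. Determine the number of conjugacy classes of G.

The conjugacy classes (representative and size) are:
  [e] (size 1), [a⁸] (size 2), [a⁷] (size 2), [a⁶] (size 2), [a⁵] (size 2), [a⁴b] (size 9).
Class equation: 1 + 2 + 2 + 2 + 2 + 9 = 18 = |G|. So G has 6 conjugacy classes.

Answer: 6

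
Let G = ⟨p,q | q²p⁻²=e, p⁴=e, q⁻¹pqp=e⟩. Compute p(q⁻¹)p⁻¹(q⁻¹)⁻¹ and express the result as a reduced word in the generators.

[p, (q⁻¹)] = p·(q⁻¹)·p⁻¹·(q⁻¹)⁻¹.
  p · (q⁻¹) = pq⁻¹
  (pq⁻¹) · (p³) = q
  q · q = p²

Answer: p²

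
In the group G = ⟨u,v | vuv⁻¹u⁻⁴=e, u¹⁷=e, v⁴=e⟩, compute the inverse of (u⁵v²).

The order of (u⁵v²) is 2 (smallest k with (u⁵v²)ᵏ = e), so (u⁵v²)⁻¹ = (u⁵v²)¹ = u⁵v².
Check: (u⁵v²) · (u⁵v²) → (u⁵v²) · u⁵ = v²;   (v²) · v² = e, giving e as required.

Answer: u⁵v²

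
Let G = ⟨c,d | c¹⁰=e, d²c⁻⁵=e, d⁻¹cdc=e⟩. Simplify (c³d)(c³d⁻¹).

Compute (c³d) · (c³d⁻¹) by multiplying left to right and reducing via the relations at each step:
  (c³d) · c³ = d
  d · d⁻¹ = e

Answer: e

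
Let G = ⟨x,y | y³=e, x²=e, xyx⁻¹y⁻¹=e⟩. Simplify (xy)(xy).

Compute (xy) · (xy) by multiplying left to right and reducing via the relations at each step:
  (xy) · x = y
  y · y = y²

Answer: y²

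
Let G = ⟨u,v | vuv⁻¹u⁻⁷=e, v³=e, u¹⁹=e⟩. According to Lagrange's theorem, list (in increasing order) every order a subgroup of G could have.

|G| = 57 = 3 · 19. By Lagrange's theorem the order of any subgroup divides 57; the divisors of 57 are 1, 3, 19, 57.

Answer: 1, 3, 19, 57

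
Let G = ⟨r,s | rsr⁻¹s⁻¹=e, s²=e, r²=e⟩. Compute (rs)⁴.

Compute successive powers of (rs), reducing at each step:
  (rs)²: (rs) · r = s;   s · s = e
  (rs)³: e · r = r;   r · s = rs
  (rs)⁴: (rs) · r = s;   s · s = e

Answer: e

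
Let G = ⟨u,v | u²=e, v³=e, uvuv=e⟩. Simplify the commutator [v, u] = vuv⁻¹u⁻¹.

[v, u] = v·u·v⁻¹·u⁻¹.
  v · u = uv²
  (uv²) · (v²) = uv
  (uv) · u = v²

Answer: v²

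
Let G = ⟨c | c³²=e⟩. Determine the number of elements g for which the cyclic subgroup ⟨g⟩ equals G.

G is cyclic of order 32. An element generates G iff its order is 32, and a cyclic group of order 32 has exactly φ(32) = 16 such elements.

Answer: 16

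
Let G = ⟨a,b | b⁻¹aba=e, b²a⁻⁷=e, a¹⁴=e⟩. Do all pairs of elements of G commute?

a·b = ab but b·a = a⁶b⁻¹, so a·b ≠ b·a and G is not abelian.

Answer: No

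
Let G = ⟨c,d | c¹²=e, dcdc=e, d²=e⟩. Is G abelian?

c·d = cd but d·c = c¹¹d, so c·d ≠ d·c and G is not abelian.

Answer: No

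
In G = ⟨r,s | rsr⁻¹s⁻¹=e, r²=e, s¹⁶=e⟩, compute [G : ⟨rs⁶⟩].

First find ord(rs⁶) by computing successive powers:
  (rs⁶)¹ = rs⁶, (rs⁶)² = s¹², (rs⁶)³ = rs², (rs⁶)⁴ = s⁸, (rs⁶)⁵ = rs¹⁴, (rs⁶)⁶ = s⁴, (rs⁶)⁷ = rs¹⁰, (rs⁶)⁸ = e.
So |⟨rs⁶⟩| = ord(rs⁶) = 8. With |G| = 32, by Lagrange [G : ⟨rs⁶⟩] = 32/8 = 4.

Answer: 4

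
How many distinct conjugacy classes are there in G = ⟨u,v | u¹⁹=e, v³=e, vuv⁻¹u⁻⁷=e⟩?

The conjugacy classes (representative and size) are:
  [e] (size 1), [u¹¹] (size 3), [u¹⁴] (size 3), [u⁶] (size 3), [u¹⁷] (size 3), [u¹²] (size 3), [u¹⁰] (size 3), [u²v] (size 19), [u¹⁸v²] (size 19).
Class equation: 1 + 3 + 3 + 3 + 3 + 3 + 3 + 19 + 19 = 57 = |G|. So G has 9 conjugacy classes.

Answer: 9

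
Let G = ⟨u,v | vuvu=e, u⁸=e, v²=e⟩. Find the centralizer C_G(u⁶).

⟨u⁶⟩ ⊆ C_G(u⁶) since powers of u⁶ commute with u⁶; so |C_G(u⁶)| ≥ |⟨u⁶⟩| = 4.
By orbit–stabilizer, |C_G(u⁶)| = |G| / |conj. class of u⁶| = 16 / 2 = 8.
The 8 elements commuting with u⁶ are {e, u, u², u³, u⁴, u⁵, u⁶, u⁷}.

Answer: {e, u, u², u³, u⁴, u⁵, u⁶, u⁷}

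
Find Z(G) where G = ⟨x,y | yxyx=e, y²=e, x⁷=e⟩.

An element z ∈ Z(G) iff z commutes with every generator.
For example e is central: e·x = x = x·e; e·y = y = y·e.
Whereas x ∉ Z(G) since x·y = xy ≠ x⁶y = y·x.
Checking each of the 14 elements this way gives Z(G) = {e}, of order 1.

Answer: {e}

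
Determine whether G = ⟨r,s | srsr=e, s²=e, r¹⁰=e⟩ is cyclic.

Every cyclic group is abelian. But r·s = rs while s·r = r⁹s, so r·s ≠ s·r and G is not abelian. Hence G is not cyclic.

Answer: No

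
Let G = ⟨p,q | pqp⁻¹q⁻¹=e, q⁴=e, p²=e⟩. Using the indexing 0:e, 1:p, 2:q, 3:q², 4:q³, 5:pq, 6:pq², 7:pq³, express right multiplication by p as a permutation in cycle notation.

(0 1)(2 5)(3 6)(4 7)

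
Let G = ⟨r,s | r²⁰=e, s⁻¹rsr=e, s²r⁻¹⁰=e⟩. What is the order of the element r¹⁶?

Compute successive powers until reaching e:
  (r¹⁶)¹ = r¹⁶, (r¹⁶)² = r¹², (r¹⁶)³ = r⁸, (r¹⁶)⁴ = r⁴, (r¹⁶)⁵ = e.
The smallest positive k with (r¹⁶)ᵏ = e is 5.

Answer: 5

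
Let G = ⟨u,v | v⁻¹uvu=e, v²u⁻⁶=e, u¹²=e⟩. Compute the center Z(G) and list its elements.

An element z ∈ Z(G) iff z commutes with every generator.
For example u⁶ is central: (u⁶)·u = u⁷ = u·(u⁶); (u⁶)·v = v⁻¹ = v·(u⁶).
Whereas u ∉ Z(G) since u·v = uv ≠ u⁵v⁻¹ = v·u.
Checking each of the 24 elements this way gives Z(G) = {e, u⁶}, of order 2.

Answer: {e, u⁶}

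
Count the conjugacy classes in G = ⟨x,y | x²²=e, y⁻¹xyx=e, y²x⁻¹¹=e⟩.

The conjugacy classes (representative and size) are:
  [e] (size 1), [x²¹] (size 2), [x²] (size 2), [x³] (size 2), [x¹⁸] (size 2), [x¹⁷] (size 2), [x⁶] (size 2), [x⁷] (size 2), [x⁸] (size 2), [x¹³] (size 2), [x¹²] (size 2), [x¹¹] (size 1), [x¹⁰y] (size 11), [x⁷y] (size 11).
Class equation: 1 + 2 + 2 + 2 + 2 + 2 + 2 + 2 + 2 + 2 + 2 + 1 + 11 + 11 = 44 = |G|. So G has 14 conjugacy classes.

Answer: 14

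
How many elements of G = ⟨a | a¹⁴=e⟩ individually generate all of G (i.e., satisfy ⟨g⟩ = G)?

G is cyclic of order 14. An element generates G iff its order is 14, and a cyclic group of order 14 has exactly φ(14) = 6 such elements.

Answer: 6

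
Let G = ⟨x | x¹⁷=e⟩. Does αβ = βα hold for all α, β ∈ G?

G has a single generator, so G is cyclic and hence abelian.

Answer: Yes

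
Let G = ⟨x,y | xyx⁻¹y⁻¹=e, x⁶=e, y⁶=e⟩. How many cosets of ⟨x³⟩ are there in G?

First find ord(x³) by computing successive powers:
  (x³)¹ = x³, (x³)² = e.
So |⟨x³⟩| = ord(x³) = 2. With |G| = 36, by Lagrange [G : ⟨x³⟩] = 36/2 = 18.

Answer: 18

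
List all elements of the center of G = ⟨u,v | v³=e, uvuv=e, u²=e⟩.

An element z ∈ Z(G) iff z commutes with every generator.
For example e is central: e·u = u = u·e; e·v = v = v·e.
Whereas u ∉ Z(G) since u·v = uv ≠ uv² = v·u.
Checking each of the 6 elements this way gives Z(G) = {e}, of order 1.

Answer: {e}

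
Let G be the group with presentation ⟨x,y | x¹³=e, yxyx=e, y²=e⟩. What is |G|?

Enumerate words in the generators, reducing via the relations: the distinct elements are
  {e, x, y, xy, x², x³, x⁴, x⁵, x⁶, x⁷, x⁸, x⁹, x²y, x³y, x¹², x¹¹, x¹⁰, x⁴y, x⁵y, x⁶y, x⁷y, x⁸y, x⁹y, x¹²y, x¹¹y, x¹⁰y}.
No further products give new elements, so |G| = 26.

Answer: 26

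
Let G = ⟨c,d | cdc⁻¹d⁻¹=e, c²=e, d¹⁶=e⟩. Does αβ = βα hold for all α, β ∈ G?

Each pair of generators commutes: c·d = cd = d·c. Since the generators pairwise commute, every element of G commutes with every other, so G is abelian.

Answer: Yes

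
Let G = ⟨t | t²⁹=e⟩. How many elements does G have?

G is generated by a single element, so G is cyclic. The relator gives t²⁹ = e and no smaller power is forced to be e, so the 29 powers {e, t, t², t³, t⁴, t⁵, t⁶, t⁷, t⁸, t⁹, t²², t²³, t²¹, t²⁰, t²⁴, t²⁵, t²⁶, t²⁷, t²⁸, t¹², t¹³, t¹¹, t¹⁰, t¹⁴, t¹⁵, t¹⁶, t¹⁷, t¹⁸, t¹⁹} are distinct. Hence |G| = 29.

Answer: 29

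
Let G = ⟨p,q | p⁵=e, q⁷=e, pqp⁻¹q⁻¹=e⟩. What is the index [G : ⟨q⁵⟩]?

First find ord(q⁵) by computing successive powers:
  (q⁵)¹ = q⁵, (q⁵)² = q³, (q⁵)³ = q, (q⁵)⁴ = q⁶, (q⁵)⁵ = q⁴, (q⁵)⁶ = q², (q⁵)⁷ = e.
So |⟨q⁵⟩| = ord(q⁵) = 7. With |G| = 35, by Lagrange [G : ⟨q⁵⟩] = 35/7 = 5.

Answer: 5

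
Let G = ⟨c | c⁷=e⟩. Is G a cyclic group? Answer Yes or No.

|G| = 7. The element c has order 7 (its powers give 7 distinct elements), so ⟨c⟩ = G and G is cyclic.

Answer: Yes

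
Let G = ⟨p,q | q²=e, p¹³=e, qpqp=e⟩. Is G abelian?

p·q = pq but q·p = p¹²q, so p·q ≠ q·p and G is not abelian.

Answer: No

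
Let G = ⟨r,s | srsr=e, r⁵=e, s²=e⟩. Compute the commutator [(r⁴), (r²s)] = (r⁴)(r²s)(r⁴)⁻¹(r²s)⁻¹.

[(r⁴), (r²s)] = (r⁴)·(r²s)·(r⁴)⁻¹·(r²s)⁻¹.
  (r⁴) · (r²s) = rs
  (rs) · r = s
  s · (r²s) = r³

Answer: r³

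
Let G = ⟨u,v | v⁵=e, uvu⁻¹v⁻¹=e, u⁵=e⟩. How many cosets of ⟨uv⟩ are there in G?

First find ord(uv) by computing successive powers:
  (uv)¹ = uv, (uv)² = u²v², (uv)³ = u³v³, (uv)⁴ = u⁴v⁴, (uv)⁵ = e.
So |⟨uv⟩| = ord(uv) = 5. With |G| = 25, by Lagrange [G : ⟨uv⟩] = 25/5 = 5.

Answer: 5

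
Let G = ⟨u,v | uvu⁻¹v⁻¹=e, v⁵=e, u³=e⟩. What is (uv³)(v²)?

Compute (uv³) · (v²) by multiplying left to right and reducing via the relations at each step:
  (uv³) · v² = u

Answer: u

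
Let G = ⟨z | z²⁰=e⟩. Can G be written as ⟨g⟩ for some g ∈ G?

|G| = 20. The element z has order 20 (its powers give 20 distinct elements), so ⟨z⟩ = G and G is cyclic.

Answer: Yes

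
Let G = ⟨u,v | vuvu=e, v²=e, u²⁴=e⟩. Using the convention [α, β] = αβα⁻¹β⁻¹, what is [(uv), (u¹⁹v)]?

[(uv), (u¹⁹v)] = (uv)·(u¹⁹v)·(uv)⁻¹·(u¹⁹v)⁻¹.
  (uv) · (u¹⁹v) = u⁶
  (u⁶) · (uv) = u⁷v
  (u⁷v) · (u¹⁹v) = u¹²

Answer: u¹²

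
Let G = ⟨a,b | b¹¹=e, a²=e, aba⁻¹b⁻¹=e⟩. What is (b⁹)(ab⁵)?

Compute (b⁹) · (ab⁵) by multiplying left to right and reducing via the relations at each step:
  (b⁹) · a = ab⁹
  (ab⁹) · b⁵ = ab³

Answer: ab³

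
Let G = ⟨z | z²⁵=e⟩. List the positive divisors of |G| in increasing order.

|G| = 25 = 5². By Lagrange's theorem the order of any subgroup divides 25; the divisors of 25 are 1, 5, 25.

Answer: 1, 5, 25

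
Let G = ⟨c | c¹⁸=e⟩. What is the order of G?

G is generated by a single element, so G is cyclic. The relator gives c¹⁸ = e and no smaller power is forced to be e, so the 18 powers {c, e, c², c³, c⁴, c⁵, c⁶, c⁷, c⁸, c⁹, c¹², c¹³, c¹¹, c¹⁰, c¹⁴, c¹⁵, c¹⁶, c¹⁷} are distinct. Hence |G| = 18.

Answer: 18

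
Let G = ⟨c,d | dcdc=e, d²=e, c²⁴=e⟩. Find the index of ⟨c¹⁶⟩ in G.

First find ord(c¹⁶) by computing successive powers:
  (c¹⁶)¹ = c¹⁶, (c¹⁶)² = c⁸, (c¹⁶)³ = e.
So |⟨c¹⁶⟩| = ord(c¹⁶) = 3. With |G| = 48, by Lagrange [G : ⟨c¹⁶⟩] = 48/3 = 16.

Answer: 16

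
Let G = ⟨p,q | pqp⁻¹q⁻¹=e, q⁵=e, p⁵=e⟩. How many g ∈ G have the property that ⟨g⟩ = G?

⟨g⟩ = G would require ord(g) = |G| = 25, but the maximum element order in G is 5 < 25. So G is not cyclic and no single element generates it: the count is 0.

Answer: 0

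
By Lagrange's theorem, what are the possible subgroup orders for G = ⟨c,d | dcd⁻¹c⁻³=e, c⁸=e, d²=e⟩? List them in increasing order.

|G| = 16 = 2⁴. By Lagrange's theorem the order of any subgroup divides 16; the divisors of 16 are 1, 2, 4, 8, 16.

Answer: 1, 2, 4, 8, 16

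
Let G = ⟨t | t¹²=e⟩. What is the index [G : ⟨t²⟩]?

First find ord(t²) by computing successive powers:
  (t²)¹ = t², (t²)² = t⁴, (t²)³ = t⁶, (t²)⁴ = t⁸, (t²)⁵ = t¹⁰, (t²)⁶ = e.
So |⟨t²⟩| = ord(t²) = 6. With |G| = 12, by Lagrange [G : ⟨t²⟩] = 12/6 = 2.

Answer: 2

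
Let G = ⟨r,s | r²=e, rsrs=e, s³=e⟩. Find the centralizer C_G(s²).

⟨s²⟩ ⊆ C_G(s²) since powers of s² commute with s²; so |C_G(s²)| ≥ |⟨s²⟩| = 3.
By orbit–stabilizer, |C_G(s²)| = |G| / |conj. class of s²| = 6 / 2 = 3.
The 3 elements commuting with s² are {e, s, s²}.

Answer: {e, s, s²}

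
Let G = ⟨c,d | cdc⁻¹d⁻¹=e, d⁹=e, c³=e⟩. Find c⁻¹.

The order of c is 3 (smallest k with cᵏ = e), so c⁻¹ = c² = c².
Check: c · (c²) → c · c² = e, giving e as required.

Answer: c²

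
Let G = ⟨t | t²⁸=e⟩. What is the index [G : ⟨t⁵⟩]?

First find ord(t⁵) by computing successive powers:
  (t⁵)¹ = t⁵, (t⁵)² = t¹⁰, (t⁵)³ = t¹⁵, (t⁵)⁴ = t²⁰, (t⁵)⁵ = t²⁵, (t⁵)⁶ = t², (t⁵)⁷ = t⁷, (t⁵)⁸ = t¹², (t⁵)⁹ = t¹⁷, (t⁵)¹⁰ = t²², (t⁵)¹¹ = t²⁷, (t⁵)¹² = t⁴, (t⁵)¹³ = t⁹, (t⁵)¹⁴ = t¹⁴, (t⁵)¹⁵ = t¹⁹, (t⁵)¹⁶ = t²⁴, (t⁵)¹⁷ = t, (t⁵)¹⁸ = t⁶, (t⁵)¹⁹ = t¹¹, (t⁵)²⁰ = t¹⁶, (t⁵)²¹ = t²¹, (t⁵)²² = t²⁶, (t⁵)²³ = t³, (t⁵)²⁴ = t⁸, (t⁵)²⁵ = t¹³, (t⁵)²⁶ = t¹⁸, (t⁵)²⁷ = t²³, (t⁵)²⁸ = e.
So |⟨t⁵⟩| = ord(t⁵) = 28. With |G| = 28, by Lagrange [G : ⟨t⁵⟩] = 28/28 = 1.

Answer: 1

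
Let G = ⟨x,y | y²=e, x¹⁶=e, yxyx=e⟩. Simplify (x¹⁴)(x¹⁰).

Compute (x¹⁴) · (x¹⁰) by multiplying left to right and reducing via the relations at each step:
  (x¹⁴) · x¹⁰ = x⁸

Answer: x⁸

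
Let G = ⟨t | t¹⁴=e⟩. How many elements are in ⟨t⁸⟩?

|⟨t⁸⟩| equals the order of t⁸. Compute successive powers until reaching e:
  (t⁸)¹ = t⁸, (t⁸)² = t², (t⁸)³ = t¹⁰, (t⁸)⁴ = t⁴, (t⁸)⁵ = t¹², (t⁸)⁶ = t⁶, (t⁸)⁷ = e.
The smallest positive k with (t⁸)ᵏ = e is 7, so |⟨t⁸⟩| = 7.

Answer: 7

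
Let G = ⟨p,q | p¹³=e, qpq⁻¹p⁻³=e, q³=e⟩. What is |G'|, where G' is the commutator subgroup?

G' = [G, G] is generated by all commutators. The generator-pair commutators are: [p, q] = p¹¹.
The subgroup they normally generate is {e, p, p², p³, p⁴, p⁵, p⁶, p⁷, p⁸, p⁹, p¹⁰, p¹¹, p¹²}, of order 13.
Check: |G/G'| = 39/13 = 3 is the order of the abelianisation.

Answer: 13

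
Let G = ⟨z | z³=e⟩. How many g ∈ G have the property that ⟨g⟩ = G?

G is cyclic of order 3. An element generates G iff its order is 3, and a cyclic group of order 3 has exactly φ(3) = 2 such elements.

Answer: 2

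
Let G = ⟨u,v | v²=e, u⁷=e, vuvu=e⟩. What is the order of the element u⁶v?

Compute successive powers until reaching e:
  (u⁶v)¹ = u⁶v, (u⁶v)² = e.
The smallest positive k with (u⁶v)ᵏ = e is 2.

Answer: 2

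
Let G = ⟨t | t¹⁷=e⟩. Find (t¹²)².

Compute successive powers of (t¹²), reducing at each step:
  (t¹²)²: (t¹²) · t¹² = t⁷

Answer: t⁷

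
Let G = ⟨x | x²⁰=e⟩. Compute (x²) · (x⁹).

Compute (x²) · (x⁹) by multiplying left to right and reducing via the relations at each step:
  (x²) · x⁹ = x¹¹

Answer: x¹¹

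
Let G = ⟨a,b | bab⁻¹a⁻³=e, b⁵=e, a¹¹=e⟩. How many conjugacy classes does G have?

The conjugacy classes (representative and size) are:
  [e] (size 1), [a³] (size 5), [a⁶] (size 5), [a⁷b] (size 11), [a⁹b²] (size 11), [a⁷b³] (size 11), [a⁷b⁴] (size 11).
Class equation: 1 + 5 + 5 + 11 + 11 + 11 + 11 = 55 = |G|. So G has 7 conjugacy classes.

Answer: 7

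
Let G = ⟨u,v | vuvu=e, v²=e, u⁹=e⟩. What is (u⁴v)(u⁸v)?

Compute (u⁴v) · (u⁸v) by multiplying left to right and reducing via the relations at each step:
  (u⁴v) · u⁸ = u⁵v
  (u⁵v) · v = u⁵

Answer: u⁵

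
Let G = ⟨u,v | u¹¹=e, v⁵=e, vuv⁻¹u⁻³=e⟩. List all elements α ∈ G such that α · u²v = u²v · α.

⟨u²v⟩ ⊆ C_G(u²v) since powers of u²v commute with u²v; so |C_G(u²v)| ≥ |⟨u²v⟩| = 5.
By orbit–stabilizer, |C_G(u²v)| = |G| / |conj. class of u²v| = 55 / 11 = 5.
The 5 elements commuting with u²v are {e, u²v, u³v⁴, u⁴v³, u⁸v²}.

Answer: {e, u²v, u³v⁴, u⁴v³, u⁸v²}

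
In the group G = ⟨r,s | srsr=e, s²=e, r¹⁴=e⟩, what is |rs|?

Compute successive powers until reaching e:
  (rs)¹ = rs, (rs)² = e.
The smallest positive k with (rs)ᵏ = e is 2.

Answer: 2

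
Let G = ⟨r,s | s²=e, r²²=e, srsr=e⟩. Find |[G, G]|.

G' = [G, G] is generated by all commutators. The generator-pair commutators are: [r, s] = r².
The subgroup they normally generate is {e, r², r⁴, r⁶, r⁸, r¹⁰, r¹², r¹⁴, r¹⁶, r¹⁸, r²⁰}, of order 11.
Check: |G/G'| = 44/11 = 4 is the order of the abelianisation.

Answer: 11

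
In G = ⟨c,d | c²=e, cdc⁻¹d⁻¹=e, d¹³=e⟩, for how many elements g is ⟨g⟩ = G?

G is cyclic of order 26. An element generates G iff its order is 26, and a cyclic group of order 26 has exactly φ(26) = 12 such elements.

Answer: 12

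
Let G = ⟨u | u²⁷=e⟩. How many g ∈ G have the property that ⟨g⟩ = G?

G is cyclic of order 27. An element generates G iff its order is 27, and a cyclic group of order 27 has exactly φ(27) = 18 such elements.

Answer: 18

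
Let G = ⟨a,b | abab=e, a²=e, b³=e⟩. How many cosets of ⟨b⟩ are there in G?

First find ord(b) by computing successive powers:
  b¹ = b, b² = b², b³ = e.
So |⟨b⟩| = ord(b) = 3. With |G| = 6, by Lagrange [G : ⟨b⟩] = 6/3 = 2.

Answer: 2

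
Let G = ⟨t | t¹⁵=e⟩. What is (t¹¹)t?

Compute (t¹¹) · t by multiplying left to right and reducing via the relations at each step:
  (t¹¹) · t = t¹²

Answer: t¹²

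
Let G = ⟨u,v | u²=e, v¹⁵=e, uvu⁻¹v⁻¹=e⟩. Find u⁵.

Compute successive powers of u, reducing at each step:
  u²: u · u = e
  u³: e · u = u
  u⁴: u · u = e
  u⁵: e · u = u

Answer: u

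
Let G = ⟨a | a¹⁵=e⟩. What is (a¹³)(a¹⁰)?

Compute (a¹³) · (a¹⁰) by multiplying left to right and reducing via the relations at each step:
  (a¹³) · a¹⁰ = a⁸

Answer: a⁸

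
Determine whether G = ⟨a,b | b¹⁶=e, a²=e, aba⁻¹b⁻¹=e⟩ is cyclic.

|G| = 32, but the maximum element order in G is 16 < 32. No single element generates all of G, so G is not cyclic.

Answer: No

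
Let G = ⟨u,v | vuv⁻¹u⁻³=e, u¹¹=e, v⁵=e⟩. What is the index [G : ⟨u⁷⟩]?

First find ord(u⁷) by computing successive powers:
  (u⁷)¹ = u⁷, (u⁷)² = u³, (u⁷)³ = u¹⁰, (u⁷)⁴ = u⁶, (u⁷)⁵ = u², (u⁷)⁶ = u⁹, (u⁷)⁷ = u⁵, (u⁷)⁸ = u, (u⁷)⁹ = u⁸, (u⁷)¹⁰ = u⁴, (u⁷)¹¹ = e.
So |⟨u⁷⟩| = ord(u⁷) = 11. With |G| = 55, by Lagrange [G : ⟨u⁷⟩] = 55/11 = 5.

Answer: 5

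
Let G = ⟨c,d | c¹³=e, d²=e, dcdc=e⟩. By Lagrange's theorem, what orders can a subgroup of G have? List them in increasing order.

|G| = 26 = 2 · 13. By Lagrange's theorem the order of any subgroup divides 26; the divisors of 26 are 1, 2, 13, 26.

Answer: 1, 2, 13, 26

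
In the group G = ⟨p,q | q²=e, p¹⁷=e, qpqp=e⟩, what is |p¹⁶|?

Compute successive powers until reaching e:
  (p¹⁶)¹ = p¹⁶, (p¹⁶)² = p¹⁵, (p¹⁶)³ = p¹⁴, (p¹⁶)⁴ = p¹³, (p¹⁶)⁵ = p¹², (p¹⁶)⁶ = p¹¹, (p¹⁶)⁷ = p¹⁰, (p¹⁶)⁸ = p⁹, (p¹⁶)⁹ = p⁸, (p¹⁶)¹⁰ = p⁷, (p¹⁶)¹¹ = p⁶, (p¹⁶)¹² = p⁵, (p¹⁶)¹³ = p⁴, (p¹⁶)¹⁴ = p³, (p¹⁶)¹⁵ = p², (p¹⁶)¹⁶ = p, (p¹⁶)¹⁷ = e.
The smallest positive k with (p¹⁶)ᵏ = e is 17.

Answer: 17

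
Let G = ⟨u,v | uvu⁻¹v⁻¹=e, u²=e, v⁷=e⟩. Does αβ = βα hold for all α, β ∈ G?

Each pair of generators commutes: u·v = uv = v·u. Since the generators pairwise commute, every element of G commutes with every other, so G is abelian.

Answer: Yes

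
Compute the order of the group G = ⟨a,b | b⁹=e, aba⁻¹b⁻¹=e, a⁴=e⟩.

Enumerate words in the generators, reducing via the relations: the distinct elements are
  {a, b, e, ab, a², a³, b², b³, b⁴, b⁵, b⁶, b⁷, b⁸, ab², ab³, ab⁴, ab⁵, ab⁶, ab⁷, ab⁸, a²b, a³b, a²b², a²b³, a²b⁴, a²b⁵, a²b⁶, a²b⁷, a²b⁸, a³b², a³b³, a³b⁴, a³b⁵, a³b⁶, a³b⁷, a³b⁸}.
No further products give new elements, so |G| = 36.

Answer: 36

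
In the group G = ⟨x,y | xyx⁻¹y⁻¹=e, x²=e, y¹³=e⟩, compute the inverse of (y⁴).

The order of (y⁴) is 13 (smallest k with (y⁴)ᵏ = e), so (y⁴)⁻¹ = (y⁴)¹² = y⁹.
Check: (y⁴) · (y⁹) → (y⁴) · y⁹ = e, giving e as required.

Answer: y⁹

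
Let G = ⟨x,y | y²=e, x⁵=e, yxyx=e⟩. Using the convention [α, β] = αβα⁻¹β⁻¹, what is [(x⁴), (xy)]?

[(x⁴), (xy)] = (x⁴)·(xy)·(x⁴)⁻¹·(xy)⁻¹.
  (x⁴) · (xy) = y
  y · x = x⁴y
  (x⁴y) · (xy) = x³

Answer: x³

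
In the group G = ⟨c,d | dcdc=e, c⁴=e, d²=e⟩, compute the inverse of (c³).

The order of (c³) is 4 (smallest k with (c³)ᵏ = e), so (c³)⁻¹ = (c³)³ = c.
Check: (c³) · c → (c³) · c = e, giving e as required.

Answer: c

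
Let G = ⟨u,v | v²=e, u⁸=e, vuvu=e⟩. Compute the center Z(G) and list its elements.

An element z ∈ Z(G) iff z commutes with every generator.
For example u⁴ is central: (u⁴)·u = u⁵ = u·(u⁴); (u⁴)·v = u⁴v = v·(u⁴).
Whereas u ∉ Z(G) since u·v = uv ≠ u⁷v = v·u.
Checking each of the 16 elements this way gives Z(G) = {e, u⁴}, of order 2.

Answer: {e, u⁴}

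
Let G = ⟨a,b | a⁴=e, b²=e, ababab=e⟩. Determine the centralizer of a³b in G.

⟨a³b⟩ ⊆ C_G(a³b) since powers of a³b commute with a³b; so |C_G(a³b)| ≥ |⟨a³b⟩| = 3.
By orbit–stabilizer, |C_G(a³b)| = |G| / |conj. class of a³b| = 24 / 8 = 3.
The 3 elements commuting with a³b are {e, a³b, ba}.

Answer: {e, a³b, ba}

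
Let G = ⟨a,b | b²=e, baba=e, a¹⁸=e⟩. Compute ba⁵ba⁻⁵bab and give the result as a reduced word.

Multiply left to right, reducing at each step:
  b · a⁵ = a¹³b
  (a¹³b) · b = a¹³
  (a¹³) · a⁻⁵ = a⁸
  (a⁸) · b = a⁸b
  (a⁸b) · a = a⁷b
  (a⁷b) · b = a⁷

Answer: a⁷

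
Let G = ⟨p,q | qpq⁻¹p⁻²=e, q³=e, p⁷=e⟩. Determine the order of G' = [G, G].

G' = [G, G] is generated by all commutators. The generator-pair commutators are: [p, q] = p⁶.
The subgroup they normally generate is {e, p, p², p³, p⁴, p⁵, p⁶}, of order 7.
Check: |G/G'| = 21/7 = 3 is the order of the abelianisation.

Answer: 7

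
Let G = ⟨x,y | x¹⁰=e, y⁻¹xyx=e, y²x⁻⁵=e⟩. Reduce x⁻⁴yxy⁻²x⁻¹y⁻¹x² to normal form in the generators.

Multiply left to right, reducing at each step:
  (x⁶) · y = xy⁻¹
  (xy⁻¹) · x = y⁻¹
  (y⁻¹) · y⁻² = y
  y · x⁻¹ = xy
  (xy) · y⁻¹ = x
  x · x² = x³

Answer: x³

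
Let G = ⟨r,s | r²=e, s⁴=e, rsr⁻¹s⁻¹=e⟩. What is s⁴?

Compute successive powers of s, reducing at each step:
  s²: s · s = s²
  s³: (s²) · s = s³
  s⁴: (s³) · s = e

Answer: e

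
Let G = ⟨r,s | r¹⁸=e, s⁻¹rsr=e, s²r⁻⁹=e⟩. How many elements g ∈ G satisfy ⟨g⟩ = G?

⟨g⟩ = G would require ord(g) = |G| = 36, but the maximum element order in G is 18 < 36. So G is not cyclic and no single element generates it: the count is 0.

Answer: 0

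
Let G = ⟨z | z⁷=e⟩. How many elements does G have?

G is generated by a single element, so G is cyclic. The relator gives z⁷ = e and no smaller power is forced to be e, so the 7 powers {e, z, z², z³, z⁴, z⁵, z⁶} are distinct. Hence |G| = 7.

Answer: 7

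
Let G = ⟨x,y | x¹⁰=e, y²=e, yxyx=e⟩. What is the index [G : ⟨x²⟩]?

First find ord(x²) by computing successive powers:
  (x²)¹ = x², (x²)² = x⁴, (x²)³ = x⁶, (x²)⁴ = x⁸, (x²)⁵ = e.
So |⟨x²⟩| = ord(x²) = 5. With |G| = 20, by Lagrange [G : ⟨x²⟩] = 20/5 = 4.

Answer: 4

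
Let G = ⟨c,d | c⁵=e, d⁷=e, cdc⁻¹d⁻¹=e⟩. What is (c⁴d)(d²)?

Compute (c⁴d) · (d²) by multiplying left to right and reducing via the relations at each step:
  (c⁴d) · d² = c⁴d³

Answer: c⁴d³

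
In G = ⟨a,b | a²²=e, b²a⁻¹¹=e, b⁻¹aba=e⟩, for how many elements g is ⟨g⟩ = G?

⟨g⟩ = G would require ord(g) = |G| = 44, but the maximum element order in G is 22 < 44. So G is not cyclic and no single element generates it: the count is 0.

Answer: 0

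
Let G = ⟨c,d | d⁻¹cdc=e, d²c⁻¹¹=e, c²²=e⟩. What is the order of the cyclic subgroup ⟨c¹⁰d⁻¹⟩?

|⟨c¹⁰d⁻¹⟩| equals the order of c¹⁰d⁻¹. Compute successive powers until reaching e:
  (c¹⁰d⁻¹)¹ = c¹⁰d⁻¹, (c¹⁰d⁻¹)² = c¹¹, (c¹⁰d⁻¹)³ = c¹⁰d, (c¹⁰d⁻¹)⁴ = e.
The smallest positive k with (c¹⁰d⁻¹)ᵏ = e is 4, so |⟨c¹⁰d⁻¹⟩| = 4.

Answer: 4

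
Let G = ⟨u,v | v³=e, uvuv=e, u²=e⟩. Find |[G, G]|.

G' = [G, G] is generated by all commutators. The generator-pair commutators are: [u, v] = v.
The subgroup they normally generate is {e, v, v²}, of order 3.
Check: |G/G'| = 6/3 = 2 is the order of the abelianisation.

Answer: 3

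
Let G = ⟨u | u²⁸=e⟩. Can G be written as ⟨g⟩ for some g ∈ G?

|G| = 28. The element u has order 28 (its powers give 28 distinct elements), so ⟨u⟩ = G and G is cyclic.

Answer: Yes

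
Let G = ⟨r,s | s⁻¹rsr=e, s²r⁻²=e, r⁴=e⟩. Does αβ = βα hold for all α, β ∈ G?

r·s = rs but s·r = rs⁻¹, so r·s ≠ s·r and G is not abelian.

Answer: No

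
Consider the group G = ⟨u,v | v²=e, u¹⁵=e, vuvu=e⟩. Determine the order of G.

Enumerate words in the generators, reducing via the relations: the distinct elements are
  {e, u, v, uv, u², u³, u⁴, u⁵, u⁶, u⁷, u⁸, u⁹, u²v, u³v, u¹², u¹³, u¹¹, u¹⁰, u¹⁴, u⁴v, u⁵v, u⁶v, u⁷v, u⁸v, u⁹v, u¹²v, u¹³v, u¹¹v, u¹⁰v, u¹⁴v}.
No further products give new elements, so |G| = 30.

Answer: 30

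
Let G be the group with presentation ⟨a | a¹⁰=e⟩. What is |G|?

G is generated by a single element, so G is cyclic. The relator gives a¹⁰ = e and no smaller power is forced to be e, so the 10 powers {a, e, a², a³, a⁴, a⁵, a⁶, a⁷, a⁸, a⁹} are distinct. Hence |G| = 10.

Answer: 10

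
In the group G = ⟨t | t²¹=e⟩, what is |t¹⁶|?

Compute successive powers until reaching e:
  (t¹⁶)¹ = t¹⁶, (t¹⁶)² = t¹¹, (t¹⁶)³ = t⁶, (t¹⁶)⁴ = t, (t¹⁶)⁵ = t¹⁷, (t¹⁶)⁶ = t¹², (t¹⁶)⁷ = t⁷, (t¹⁶)⁸ = t², (t¹⁶)⁹ = t¹⁸, (t¹⁶)¹⁰ = t¹³, (t¹⁶)¹¹ = t⁸, (t¹⁶)¹² = t³, (t¹⁶)¹³ = t¹⁹, (t¹⁶)¹⁴ = t¹⁴, (t¹⁶)¹⁵ = t⁹, (t¹⁶)¹⁶ = t⁴, (t¹⁶)¹⁷ = t²⁰, (t¹⁶)¹⁸ = t¹⁵, (t¹⁶)¹⁹ = t¹⁰, (t¹⁶)²⁰ = t⁵, (t¹⁶)²¹ = e.
The smallest positive k with (t¹⁶)ᵏ = e is 21.

Answer: 21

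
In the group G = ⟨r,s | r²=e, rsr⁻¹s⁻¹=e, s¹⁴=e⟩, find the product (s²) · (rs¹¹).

Compute (s²) · (rs¹¹) by multiplying left to right and reducing via the relations at each step:
  (s²) · r = rs²
  (rs²) · s¹¹ = rs¹³

Answer: rs¹³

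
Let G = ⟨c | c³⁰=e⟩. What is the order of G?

G is generated by a single element, so G is cyclic. The relator gives c³⁰ = e and no smaller power is forced to be e, so the 30 powers {c, e, c², c³, c⁴, c⁵, c⁶, c⁷, c⁸, c⁹, c²², c²³, c²¹, c²⁰, c²⁴, c²⁵, c²⁶, c²⁷, c²⁸, c²⁹, c¹², c¹³, c¹¹, c¹⁰, c¹⁴, c¹⁵, c¹⁶, c¹⁷, c¹⁸, c¹⁹} are distinct. Hence |G| = 30.

Answer: 30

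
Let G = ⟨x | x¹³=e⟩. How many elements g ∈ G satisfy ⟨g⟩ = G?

G is cyclic of order 13. An element generates G iff its order is 13, and a cyclic group of order 13 has exactly φ(13) = 12 such elements.

Answer: 12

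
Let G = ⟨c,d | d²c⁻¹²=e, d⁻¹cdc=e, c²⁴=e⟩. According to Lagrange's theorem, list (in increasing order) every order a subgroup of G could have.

|G| = 48 = 2⁴ · 3. By Lagrange's theorem the order of any subgroup divides 48; the divisors of 48 are 1, 2, 3, 4, 6, 8, 12, 16, 24, 48.

Answer: 1, 2, 3, 4, 6, 8, 12, 16, 24, 48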